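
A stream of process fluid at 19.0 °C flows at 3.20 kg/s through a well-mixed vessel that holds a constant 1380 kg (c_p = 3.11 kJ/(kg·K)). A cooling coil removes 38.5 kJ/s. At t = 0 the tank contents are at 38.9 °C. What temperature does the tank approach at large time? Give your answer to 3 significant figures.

15.1 °C

Unsteady energy balance on the tank contents: M c_p dT/dt = ṁ c_p (T_in − T) − 38.5.
At steady state dT/dt = 0 ⇒ T_ss = T_in − Q̇/(ṁ c_p) = 19.0 − 38.5/(3.20·3.11) = 15.131 °C.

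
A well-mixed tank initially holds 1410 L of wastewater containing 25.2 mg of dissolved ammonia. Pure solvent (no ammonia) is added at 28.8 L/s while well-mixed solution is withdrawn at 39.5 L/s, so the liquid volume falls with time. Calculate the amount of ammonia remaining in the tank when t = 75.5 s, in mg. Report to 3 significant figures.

1.09 mg

Total volume: dV/dt = Q_in − Q_out = -10.700 L/s, so V(t) = 1410 − 10.700 t and V(75.5) = 602.15 L.
No ammonia enters, so dm/dt = −Q_out · (m/V).
Separate: dm/m = −Q_out dt/V(t) ⇒ ln(m/m₀) = −(Q_out/(Q_in−Q_out)) ln(V/V₀).
m = m₀ (V₀/V)^(Q_out/(Q_in−Q_out)) = 25.2 × (1410/602.15)^(-3.6916) = 1.0897 mg.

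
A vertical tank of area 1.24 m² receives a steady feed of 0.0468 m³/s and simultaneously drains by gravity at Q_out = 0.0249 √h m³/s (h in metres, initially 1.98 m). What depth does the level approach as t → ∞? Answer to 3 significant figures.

A dh/dt = Q_in − 0.0249 √h. Steady state requires inflow = outflow:
Q_in = 0.0249 √h_ss ⇒ √h_ss = 0.0468/0.0249 = 1.8795.
h_ss = 1.8795² = 3.5326 m. (Since h₀ = 1.98 m < h_ss, the level will rise toward this value.)

3.53 m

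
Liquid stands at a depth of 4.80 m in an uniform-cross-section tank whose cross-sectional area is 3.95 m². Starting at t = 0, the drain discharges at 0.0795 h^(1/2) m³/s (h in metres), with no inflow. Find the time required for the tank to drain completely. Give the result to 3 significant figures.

Mass balance (ρ constant): A dh/dt = −0.0795 √h.
Separate and integrate: 2(√h − √h₀) = −(0.0795/A) t.
Set h = 0: 2√h₀ = (0.0795/A) t_empty ⇒ t_empty = 2A√h₀/0.0795.
t_empty = 2·3.95·√4.80/0.0795 = 7.9000·2.1909/0.0795 = 217.71 s.

218 s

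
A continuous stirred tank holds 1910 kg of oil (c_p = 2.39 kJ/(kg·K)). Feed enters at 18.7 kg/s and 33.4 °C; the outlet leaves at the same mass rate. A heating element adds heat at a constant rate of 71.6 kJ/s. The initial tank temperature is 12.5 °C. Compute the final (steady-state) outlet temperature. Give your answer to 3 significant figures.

Energy balance: M c_p dT/dt = ṁ c_p (T_in − T) + 71.6.
At steady state dT/dt = 0 ⇒ T_ss = T_in + Q̇/(ṁ c_p) = 33.4 + 71.6/(18.7·2.39) = 35.002 °C.

35.0 °C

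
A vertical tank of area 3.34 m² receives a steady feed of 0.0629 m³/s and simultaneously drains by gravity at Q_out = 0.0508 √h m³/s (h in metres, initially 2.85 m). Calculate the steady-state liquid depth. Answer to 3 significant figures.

1.53 m

Level balance: A dh/dt = 0.0629 − 0.0508 √h. Setting dh/dt = 0:
Q_in = 0.0508 √h_ss ⇒ √h_ss = 0.0629/0.0508 = 1.2382.
h_ss = 1.2382² = 1.5331 m. (Since h₀ = 2.85 m > h_ss, the level will fall toward this value.)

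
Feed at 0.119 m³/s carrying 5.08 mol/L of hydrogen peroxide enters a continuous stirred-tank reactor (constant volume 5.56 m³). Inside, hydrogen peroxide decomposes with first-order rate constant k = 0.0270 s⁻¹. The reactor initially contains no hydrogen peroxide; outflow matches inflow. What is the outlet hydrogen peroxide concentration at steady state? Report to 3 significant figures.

Accumulation = in − out − consumed: V dC/dt = Q C_in − Q C − k V C.
At steady state: 0 = Q C_in − (Q + kV) C_ss, so C_ss = Q C_in/(Q + kV).
C_ss = 0.119·5.08/(0.119 + 0.0270·5.56) = 0.60452/0.26912 = 2.2463 mol/L.

2.25 mol/L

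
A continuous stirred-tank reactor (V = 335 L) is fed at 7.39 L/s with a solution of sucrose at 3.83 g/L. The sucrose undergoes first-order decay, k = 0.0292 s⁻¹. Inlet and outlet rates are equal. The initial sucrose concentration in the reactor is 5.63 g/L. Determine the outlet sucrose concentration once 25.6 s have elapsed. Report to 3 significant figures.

V dC/dt = Q(C_in − C) − k V C.
This is linear with rate a = Q/V + k = 0.051260 s⁻¹.
C_ss = Q C_in/(Q + kV) = 1.6482 g/L; C(t) = C_ss + (C₀ − C_ss) e^(−a t).
C(25.6) = 1.6482 + (3.9818)·e^(−0.051260·25.6) = 1.6482 + (3.9818)·0.26921 = 2.7202 g/L.

2.72 g/L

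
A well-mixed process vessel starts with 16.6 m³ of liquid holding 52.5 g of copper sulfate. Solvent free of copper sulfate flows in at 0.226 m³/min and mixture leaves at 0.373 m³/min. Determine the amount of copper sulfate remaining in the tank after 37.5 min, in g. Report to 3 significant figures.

Total volume: dV/dt = Q_in − Q_out = -0.14700 m³/min, so V(t) = 16.6 − 0.14700 t and V(37.5) = 11.088 m³.
Species balance (pure solvent in): dm/dt = −Q_out · m/V(t).
Separate: dm/m = −Q_out dt/V(t) ⇒ ln(m/m₀) = −(Q_out/(Q_in−Q_out)) ln(V/V₀).
m = m₀ (V₀/V)^(Q_out/(Q_in−Q_out)) = 52.5 × (16.6/11.088)^(-2.5374) = 18.855 g.

18.9 g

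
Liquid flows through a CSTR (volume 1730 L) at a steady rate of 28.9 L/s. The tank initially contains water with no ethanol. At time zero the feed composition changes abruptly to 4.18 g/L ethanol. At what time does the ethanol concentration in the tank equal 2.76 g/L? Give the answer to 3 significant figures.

64.6 s

Species balance: V dC/dt = Q(C_in − C) ⇒ τ = V/Q = 59.862 s.
C(t) = C_in + (C₀ − C_in) e^(−t/τ). Set C = 2.76 and solve for t:
e^(−t/τ) = (C − C_in)/(C₀ − C_in) = (2.76 − 4.18)/(0 − 4.18) = 0.33971
t = −τ ln(…) = 59.862 × 1.0797 = 64.630 s.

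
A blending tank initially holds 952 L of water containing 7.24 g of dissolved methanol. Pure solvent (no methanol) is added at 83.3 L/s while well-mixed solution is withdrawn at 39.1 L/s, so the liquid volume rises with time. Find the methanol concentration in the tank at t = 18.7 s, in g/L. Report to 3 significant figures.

Total volume: dV/dt = Q_in − Q_out = 44.200 L/s, so V(t) = 952 + 44.200 t and V(18.7) = 1778.5 L.
No methanol enters, so dm/dt = −Q_out · (m/V).
Separate: dm/m = −Q_out dt/V(t) ⇒ ln(m/m₀) = −(Q_out/(Q_in−Q_out)) ln(V/V₀).
m = m₀ (V₀/V)^(Q_out/(Q_in−Q_out)) = 7.24 × (952/1778.5)^(0.88462) = 4.1651 g.
C = m/V = 4.1651/1778.5 = 0.0023419 g/L.

0.00234 g/L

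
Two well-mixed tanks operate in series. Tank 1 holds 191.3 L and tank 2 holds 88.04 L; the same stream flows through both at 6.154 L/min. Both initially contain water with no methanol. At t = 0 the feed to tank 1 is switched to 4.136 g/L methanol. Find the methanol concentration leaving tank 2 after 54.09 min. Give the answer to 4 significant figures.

Time constants: τᵢ = Vᵢ/Q for each well-mixed tank.
τ₁ = 191.3/6.154 = 31.0855 min; τ₂ = 88.04/6.154 = 14.3061 min.
Tank 1: C₁ = C_in(1 − e^(−t/τ₁)). Tank 2 (τ₁ ≠ τ₂): C₂ = C_in[1 − (τ₁ e^(−t/τ₁) − τ₂ e^(−t/τ₂))/(τ₁ − τ₂)].
At t = 54.09: e^(−t/τ₁) = 0.175513, e^(−t/τ₂) = 0.0228023.
C₂ = 4.136·[1 − (31.0855·0.175513 − 14.3061·0.0228023)/(16.7793)] = 4.136·0.694285 = 2.87156 g/L.

2.872 g/L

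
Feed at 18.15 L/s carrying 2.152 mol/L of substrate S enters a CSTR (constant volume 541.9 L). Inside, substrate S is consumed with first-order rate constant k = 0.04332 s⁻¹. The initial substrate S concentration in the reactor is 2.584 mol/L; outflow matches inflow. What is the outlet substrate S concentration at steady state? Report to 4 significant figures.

Accumulation = in − out − consumed: V dC/dt = Q C_in − Q C − k V C.
Steady state (dC/dt = 0): C_ss = Q C_in/(Q + kV) = C_in/(1 + kV/Q).
C_ss = 18.15·2.152/(18.15 + 0.04332·541.9) = 39.0588/41.6251 = 0.938347 mol/L.

0.9383 mol/L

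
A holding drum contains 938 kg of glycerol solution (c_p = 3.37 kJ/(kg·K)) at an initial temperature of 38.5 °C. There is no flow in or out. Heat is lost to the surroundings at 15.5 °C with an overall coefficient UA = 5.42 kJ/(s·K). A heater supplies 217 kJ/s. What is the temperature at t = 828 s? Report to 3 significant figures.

M c_p dT/dt = −UA(T − T_amb) + Q̇.
dT/dt = (T_ss − T)/τ with T_ss = T_amb + Q̇/UA = 15.5 + 217/5.42 = 55.537 °C, τ = M c_p/UA = 938·3.37/5.42 = 583.22 s.
Integrating: T(t) = T_ss + (T₀ − T_ss) e^(−t/τ).
T(828) = 55.537 + (-17.037)·0.24179 = 51.418 °C.

51.4 °C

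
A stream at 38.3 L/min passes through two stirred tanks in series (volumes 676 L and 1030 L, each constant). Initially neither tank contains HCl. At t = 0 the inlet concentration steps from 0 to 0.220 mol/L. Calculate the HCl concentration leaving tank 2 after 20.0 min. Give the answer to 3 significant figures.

0.0510 mol/L

Species balance on tank i: dCᵢ/dt = (Cᵢ₋₁ − Cᵢ)/τᵢ with τᵢ = Vᵢ/Q.
τ₁ = 676/38.3 = 17.650 min; τ₂ = 1030/38.3 = 26.893 min.
Tank 1: C₁ = C_in(1 − e^(−t/τ₁)). Tank 2 (τ₁ ≠ τ₂): C₂ = C_in[1 − (τ₁ e^(−t/τ₁) − τ₂ e^(−t/τ₂))/(τ₁ − τ₂)].
At t = 20.0: e^(−t/τ₁) = 0.32202, e^(−t/τ₂) = 0.47536.
C₂ = 0.220·[1 − (17.650·0.32202 − 26.893·0.47536)/(-9.2428)] = 0.220·0.23183 = 0.051003 mol/L.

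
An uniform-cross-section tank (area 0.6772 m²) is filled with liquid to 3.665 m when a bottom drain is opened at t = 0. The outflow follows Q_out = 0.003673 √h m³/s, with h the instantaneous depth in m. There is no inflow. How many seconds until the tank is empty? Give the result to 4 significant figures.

705.9 s

With no inflow, A dh/dt = −0.003673 √h.
∫ h^(−1/2) dh = −(0.003673/A) ∫ dt, giving 2√h = 2√h₀ − (0.003673/A) t.
Tank is empty when √h = 0: t_empty = 2A√h₀/0.003673.
t_empty = 2·0.6772·√3.665/0.003673 = 1.35440·1.91442/0.003673 = 705.932 s.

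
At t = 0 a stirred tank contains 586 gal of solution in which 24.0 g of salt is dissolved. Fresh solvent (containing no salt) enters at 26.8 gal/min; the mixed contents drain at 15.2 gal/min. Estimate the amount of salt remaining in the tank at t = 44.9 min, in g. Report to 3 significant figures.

Total volume: dV/dt = Q_in − Q_out = 11.600 gal/min, so V(t) = 586 + 11.600 t and V(44.9) = 1106.8 gal.
Solute balance: dm/dt = 0 − Q_out C = −Q_out m/V(t).
Separate: dm/m = −Q_out dt/V(t) ⇒ ln(m/m₀) = −(Q_out/(Q_in−Q_out)) ln(V/V₀).
m = m₀ (V₀/V)^(Q_out/(Q_in−Q_out)) = 24.0 × (586/1106.8)^(1.3103) = 10.431 g.

10.4 g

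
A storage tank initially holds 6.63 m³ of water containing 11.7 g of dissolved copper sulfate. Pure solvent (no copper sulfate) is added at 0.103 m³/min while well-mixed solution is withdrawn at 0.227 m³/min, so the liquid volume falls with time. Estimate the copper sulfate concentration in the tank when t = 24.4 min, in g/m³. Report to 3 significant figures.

Let m(t) be the amount of copper sulfate. Volume: V(t) = V₀ + (Q_in − Q_out) t = 6.63 − 0.12400 t; V(24.4) = 3.6044 m³.
Species balance (pure solvent in): dm/dt = −Q_out · m/V(t).
dm/m = −Q_out dt/(V₀ − 0.12400 t); integrating gives ln(m/m₀) = −(Q_out/(Q_in−Q_out)) ln(V/V₀).
m = m₀ (V₀/V)^(Q_out/(Q_in−Q_out)) = 11.7 × (6.63/3.6044)^(-1.8306) = 3.8340 g.
C = m/V = 3.8340/3.6044 = 1.0637 g/m³.

1.06 g/m³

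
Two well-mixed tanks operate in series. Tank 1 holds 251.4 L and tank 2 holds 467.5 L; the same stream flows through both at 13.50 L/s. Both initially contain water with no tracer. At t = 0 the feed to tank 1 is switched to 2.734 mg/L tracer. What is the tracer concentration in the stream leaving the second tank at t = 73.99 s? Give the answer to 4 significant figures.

Each tank obeys Vᵢ dCᵢ/dt = Q(Cᵢ₋₁ − Cᵢ), so τᵢ = Vᵢ/Q.
τ₁ = 251.4/13.50 = 18.6222 s; τ₂ = 467.5/13.50 = 34.6296 s.
Solving the cascade with C₁(0)=C₂(0)=0 gives C₂(t) = C_in[1 − (τ₁ e^(−t/τ₁) − τ₂ e^(−t/τ₂))/(τ₁ − τ₂)].
At t = 73.99: e^(−t/τ₁) = 0.0188129, e^(−t/τ₂) = 0.118054.
C₂ = 2.734·[1 − (18.6222·0.0188129 − 34.6296·0.118054)/(-16.0074)] = 2.734·0.766493 = 2.09559 mg/L.

2.096 mg/L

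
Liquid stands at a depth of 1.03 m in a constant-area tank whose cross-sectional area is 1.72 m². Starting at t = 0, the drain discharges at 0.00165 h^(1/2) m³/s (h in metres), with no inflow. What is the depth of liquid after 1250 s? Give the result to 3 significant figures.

0.172 m

A dh/dt = −Q_out = −0.00165 √h.
Separate and integrate: 2(√h − √h₀) = −(0.00165/A) t.
√h = √1.03 − 0.00165·1250/(2·1.72) = 1.0149 − 0.59956 = 0.41533.
h = 0.41533² = 0.17250 m.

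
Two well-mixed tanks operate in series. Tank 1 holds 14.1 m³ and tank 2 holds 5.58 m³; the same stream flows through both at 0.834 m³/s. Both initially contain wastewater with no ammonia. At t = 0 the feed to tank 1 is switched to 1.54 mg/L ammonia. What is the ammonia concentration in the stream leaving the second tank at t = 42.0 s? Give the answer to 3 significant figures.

Species balance on tank i: dCᵢ/dt = (Cᵢ₋₁ − Cᵢ)/τᵢ with τᵢ = Vᵢ/Q.
τ₁ = 14.1/0.834 = 16.906 s; τ₂ = 5.58/0.834 = 6.6906 s.
Solving the cascade with C₁(0)=C₂(0)=0 gives C₂(t) = C_in[1 − (τ₁ e^(−t/τ₁) − τ₂ e^(−t/τ₂))/(τ₁ − τ₂)].
At t = 42.0: e^(−t/τ₁) = 0.083388, e^(−t/τ₂) = 0.0018782.
C₂ = 1.54·[1 − (16.906·0.083388 − 6.6906·0.0018782)/(10.216)] = 1.54·0.86323 = 1.3294 mg/L.

1.33 mg/L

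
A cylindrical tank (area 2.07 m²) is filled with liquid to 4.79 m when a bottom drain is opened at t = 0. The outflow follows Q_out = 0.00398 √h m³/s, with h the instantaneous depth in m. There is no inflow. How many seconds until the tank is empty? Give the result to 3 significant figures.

A dh/dt = −Q_out = −0.00398 √h.
This is separable: 2 d(√h)/dt = −0.00398/A, so √h = √h₀ − (0.00398/(2A)) t.
Set h = 0: 2√h₀ = (0.00398/A) t_empty ⇒ t_empty = 2A√h₀/0.00398.
t_empty = 2·2.07·√4.79/0.00398 = 4.1400·2.1886/0.00398 = 2276.6 s.

2280 s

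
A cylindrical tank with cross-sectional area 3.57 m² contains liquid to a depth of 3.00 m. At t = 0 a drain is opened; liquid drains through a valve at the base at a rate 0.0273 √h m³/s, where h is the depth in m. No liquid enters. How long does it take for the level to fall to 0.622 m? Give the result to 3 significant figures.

247 s

A dh/dt = −Q_out = −0.0273 √h.
Separate and integrate: 2(√h − √h₀) = −(0.0273/A) t.
t = 2A(√h₀ − √h)/0.0273 = 2·3.57·(√3.00 − √0.622)/0.0273
  = 7.1400 × (1.7321 − 0.78867) / 0.0273 = 246.73 s.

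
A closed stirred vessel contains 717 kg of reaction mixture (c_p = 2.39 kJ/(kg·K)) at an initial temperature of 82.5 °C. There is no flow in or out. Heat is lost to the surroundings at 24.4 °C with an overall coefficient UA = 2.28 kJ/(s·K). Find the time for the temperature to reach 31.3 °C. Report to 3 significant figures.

M c_p dT/dt = −UA(T − T_amb).
τ = M c_p/UA = 751.59 s; T_ss = T_amb = 24.400 °C.
T(t) = T_ss + (T₀ − T_ss)e^(−t/τ); set T = 31.3:
t = −τ ln[(T − T_ss)/(T₀ − T_ss)] = −751.59 · ln(0.11876) = 1601.4 s.

1600 s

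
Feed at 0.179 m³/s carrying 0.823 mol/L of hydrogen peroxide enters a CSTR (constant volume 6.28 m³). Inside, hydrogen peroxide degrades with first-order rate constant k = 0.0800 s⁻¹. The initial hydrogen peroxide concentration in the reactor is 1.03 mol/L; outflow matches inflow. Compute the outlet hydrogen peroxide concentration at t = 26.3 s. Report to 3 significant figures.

0.263 mol/L

Species balance: V dC/dt = Q C_in − Q C − k V C.
This is linear with rate a = Q/V + k = 0.10850 s⁻¹.
C_ss = Q C_in/(Q + kV) = 0.21620 mol/L; C(t) = C_ss + (C₀ − C_ss) e^(−a t).
C(26.3) = 0.21620 + (0.81380)·e^(−0.10850·26.3) = 0.21620 + (0.81380)·0.057635 = 0.26310 mol/L.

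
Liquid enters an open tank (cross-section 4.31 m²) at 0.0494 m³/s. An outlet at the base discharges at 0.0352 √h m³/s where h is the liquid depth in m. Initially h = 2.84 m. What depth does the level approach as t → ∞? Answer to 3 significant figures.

Level balance: A dh/dt = 0.0494 − 0.0352 √h. Setting dh/dt = 0:
Q_in = 0.0352 √h_ss ⇒ √h_ss = 0.0494/0.0352 = 1.4034.
h_ss = 1.4034² = 1.9696 m. (Since h₀ = 2.84 m > h_ss, the level will fall toward this value.)

1.97 m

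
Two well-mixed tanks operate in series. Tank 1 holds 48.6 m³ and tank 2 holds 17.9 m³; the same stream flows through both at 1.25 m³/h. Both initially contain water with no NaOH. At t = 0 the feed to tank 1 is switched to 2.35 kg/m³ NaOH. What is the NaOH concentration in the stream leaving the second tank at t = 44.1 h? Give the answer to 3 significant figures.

Each tank obeys Vᵢ dCᵢ/dt = Q(Cᵢ₋₁ − Cᵢ), so τᵢ = Vᵢ/Q.
τ₁ = 48.6/1.25 = 38.880 h; τ₂ = 17.9/1.25 = 14.320 h.
Solving the cascade with C₁(0)=C₂(0)=0 gives C₂(t) = C_in[1 − (τ₁ e^(−t/τ₁) − τ₂ e^(−t/τ₂))/(τ₁ − τ₂)].
At t = 44.1: e^(−t/τ₁) = 0.32166, e^(−t/τ₂) = 0.045977.
C₂ = 2.35·[1 − (38.880·0.32166 − 14.320·0.045977)/(24.560)] = 2.35·0.51760 = 1.2164 kg/m³.

1.22 kg/m³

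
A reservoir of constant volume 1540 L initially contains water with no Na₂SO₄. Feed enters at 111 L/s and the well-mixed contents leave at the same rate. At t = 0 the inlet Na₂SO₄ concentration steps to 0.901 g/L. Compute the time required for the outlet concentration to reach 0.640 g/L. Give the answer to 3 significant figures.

Species balance: V dC/dt = Q(C_in − C) ⇒ τ = V/Q = 13.874 s.
C(t) = C_in + (C₀ − C_in) e^(−t/τ). Set C = 0.640 and solve for t:
e^(−t/τ) = (C − C_in)/(C₀ − C_in) = (0.640 − 0.901)/(0 − 0.901) = 0.28968
t = −τ ln(…) = 13.874 × 1.2390 = 17.190 s.

17.2 s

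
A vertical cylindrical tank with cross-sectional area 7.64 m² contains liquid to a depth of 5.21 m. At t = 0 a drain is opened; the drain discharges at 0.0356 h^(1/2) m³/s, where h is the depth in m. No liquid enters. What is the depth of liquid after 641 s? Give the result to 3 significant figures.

0.623 m

A dh/dt = −Q_out = −0.0356 √h.
∫ h^(−1/2) dh = −(0.0356/A) ∫ dt, giving 2√h = 2√h₀ − (0.0356/A) t.
√h = √5.21 − 0.0356·641/(2·7.64) = 2.2825 − 1.4934 = 0.78911.
h = 0.78911² = 0.62270 m.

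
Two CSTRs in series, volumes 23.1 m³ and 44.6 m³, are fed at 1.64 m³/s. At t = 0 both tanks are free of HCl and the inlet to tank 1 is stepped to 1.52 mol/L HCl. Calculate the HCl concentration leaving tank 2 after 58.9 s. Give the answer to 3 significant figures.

1.18 mol/L

Time constants: τᵢ = Vᵢ/Q for each well-mixed tank.
τ₁ = 23.1/1.64 = 14.085 s; τ₂ = 44.6/1.64 = 27.195 s.
Solving the cascade with C₁(0)=C₂(0)=0 gives C₂(t) = C_in[1 − (τ₁ e^(−t/τ₁) − τ₂ e^(−t/τ₂))/(τ₁ − τ₂)].
At t = 58.9: e^(−t/τ₁) = 0.015273, e^(−t/τ₂) = 0.11465.
C₂ = 1.52·[1 − (14.085·0.015273 − 27.195·0.11465)/(-13.110)] = 1.52·0.77857 = 1.1834 mol/L.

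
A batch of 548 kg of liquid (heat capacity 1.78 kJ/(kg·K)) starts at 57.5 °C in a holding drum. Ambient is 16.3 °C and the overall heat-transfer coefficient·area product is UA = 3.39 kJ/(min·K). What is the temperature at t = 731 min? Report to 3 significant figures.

First-law balance (no shaft work): M c_p dT/dt = −UA(T − T_amb).
dT/dt = (T_ss − T)/τ with T_ss = T_amb = 16.300 °C, τ = M c_p/UA = 548·1.78/3.39 = 287.74 min.
This is linear first-order; T(t) = T_ss + (T₀ − T_ss) e^(−t/τ).
T(731) = 16.300 + (41.200)·0.078828 = 19.548 °C.

19.5 °C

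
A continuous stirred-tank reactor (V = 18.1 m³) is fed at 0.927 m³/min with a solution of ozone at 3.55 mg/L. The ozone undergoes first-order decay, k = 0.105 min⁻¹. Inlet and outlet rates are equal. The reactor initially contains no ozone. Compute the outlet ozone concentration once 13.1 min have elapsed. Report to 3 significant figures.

1.01 mg/L

Species balance: V dC/dt = Q C_in − Q C − k V C.
dC/dt = (Q/V) C_in − (Q/V + k) C; effective rate a = Q/V + k = 0.051215 + 0.105 = 0.15622 min⁻¹.
C_ss = Q C_in/(Q + kV) = 1.1639 mg/L; C(t) = C_ss + (C₀ − C_ss) e^(−a t).
C(13.1) = 1.1639 + (-1.1639)·e^(−0.15622·13.1) = 1.1639 + (-1.1639)·0.12920 = 1.0135 mg/L.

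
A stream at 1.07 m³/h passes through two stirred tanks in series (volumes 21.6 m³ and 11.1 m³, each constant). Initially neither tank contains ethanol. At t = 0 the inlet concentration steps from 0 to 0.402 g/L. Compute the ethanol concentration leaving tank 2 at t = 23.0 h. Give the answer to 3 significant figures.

0.184 g/L

Each tank obeys Vᵢ dCᵢ/dt = Q(Cᵢ₋₁ − Cᵢ), so τᵢ = Vᵢ/Q.
τ₁ = 21.6/1.07 = 20.187 h; τ₂ = 11.1/1.07 = 10.374 h.
Solving the cascade with C₁(0)=C₂(0)=0 gives C₂(t) = C_in[1 − (τ₁ e^(−t/τ₁) − τ₂ e^(−t/τ₂))/(τ₁ − τ₂)].
At t = 23.0: e^(−t/τ₁) = 0.32003, e^(−t/τ₂) = 0.10892.
C₂ = 0.402·[1 − (20.187·0.32003 − 10.374·0.10892)/(9.8131)] = 0.402·0.45681 = 0.18364 g/L.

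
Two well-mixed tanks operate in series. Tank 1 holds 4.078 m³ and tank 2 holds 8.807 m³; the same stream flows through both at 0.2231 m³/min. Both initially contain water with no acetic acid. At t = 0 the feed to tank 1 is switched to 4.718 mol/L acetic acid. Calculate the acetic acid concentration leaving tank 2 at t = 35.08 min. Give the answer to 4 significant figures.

1.702 mol/L

Species balance on tank i: dCᵢ/dt = (Cᵢ₋₁ − Cᵢ)/τᵢ with τᵢ = Vᵢ/Q.
τ₁ = 4.078/0.2231 = 18.2788 min; τ₂ = 8.807/0.2231 = 39.4756 min.
Tank 1: C₁ = C_in(1 − e^(−t/τ₁)). Tank 2 (τ₁ ≠ τ₂): C₂ = C_in[1 − (τ₁ e^(−t/τ₁) − τ₂ e^(−t/τ₂))/(τ₁ − τ₂)].
At t = 35.08: e^(−t/τ₁) = 0.146730, e^(−t/τ₂) = 0.411210.
C₂ = 4.718·[1 − (18.2788·0.146730 − 39.4756·0.411210)/(-21.1968)] = 4.718·0.360718 = 1.70187 mol/L.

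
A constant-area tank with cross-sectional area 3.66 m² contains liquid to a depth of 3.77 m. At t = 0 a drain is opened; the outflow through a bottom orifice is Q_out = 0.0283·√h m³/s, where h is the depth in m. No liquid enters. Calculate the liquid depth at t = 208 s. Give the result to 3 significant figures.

A dh/dt = −Q_out = −0.0283 √h.
∫ h^(−1/2) dh = −(0.0283/A) ∫ dt, giving 2√h = 2√h₀ − (0.0283/A) t.
√h = √3.77 − 0.0283·208/(2·3.66) = 1.9416 − 0.80415 = 1.1375.
h = 1.1375² = 1.2939 m.

1.29 m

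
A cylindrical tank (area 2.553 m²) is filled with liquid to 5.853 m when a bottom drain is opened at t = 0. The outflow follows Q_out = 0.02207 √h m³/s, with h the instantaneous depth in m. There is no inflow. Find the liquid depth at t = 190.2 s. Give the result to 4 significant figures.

Accumulation of liquid (constant cross-section A): A dh/dt = −0.02207 √h.
This is separable: 2 d(√h)/dt = −0.02207/A, so √h = √h₀ − (0.02207/(2A)) t.
√h = √5.853 − 0.02207·190.2/(2·2.553) = 2.41930 − 0.822114 = 1.59718.
h = 1.59718² = 2.55099 m.

2.551 m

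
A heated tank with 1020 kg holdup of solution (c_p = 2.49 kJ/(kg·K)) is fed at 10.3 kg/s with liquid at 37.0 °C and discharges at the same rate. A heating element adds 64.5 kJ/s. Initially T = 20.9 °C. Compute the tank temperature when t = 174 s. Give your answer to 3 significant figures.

Heat balance on the well-mixed liquid: M c_p dT/dt = ṁ c_p (T_in − T) + 64.5.
Rearrange: dT/dt = (T_ss − T)/τ with τ = M/ṁ = 99.029 s and T_ss = T_in + Q̇/(ṁ c_p) = 39.515 °C.
This is linear first-order; T(t) = T_ss + (T₀ − T_ss) e^(−t/τ).
T(174) = 39.515 + (-18.615)·e^(−174/99.029) = 39.515 + (-18.615)·0.17255 = 36.303 °C.

36.3 °C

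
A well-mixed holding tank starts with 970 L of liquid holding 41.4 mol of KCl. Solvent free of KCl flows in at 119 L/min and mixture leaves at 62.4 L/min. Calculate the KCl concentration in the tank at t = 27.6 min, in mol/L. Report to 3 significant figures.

0.00568 mol/L

Let m(t) be the amount of KCl. Volume: V(t) = V₀ + (Q_in − Q_out) t = 970 + 56.600 t; V(27.6) = 2532.2 L.
Species balance (pure solvent in): dm/dt = −Q_out · m/V(t).
Separate: dm/m = −Q_out dt/V(t) ⇒ ln(m/m₀) = −(Q_out/(Q_in−Q_out)) ln(V/V₀).
m = m₀ (V₀/V)^(Q_out/(Q_in−Q_out)) = 41.4 × (970/2532.2)^(1.1025) = 14.374 mol.
C = m/V = 14.374/2532.2 = 0.0056766 mol/L.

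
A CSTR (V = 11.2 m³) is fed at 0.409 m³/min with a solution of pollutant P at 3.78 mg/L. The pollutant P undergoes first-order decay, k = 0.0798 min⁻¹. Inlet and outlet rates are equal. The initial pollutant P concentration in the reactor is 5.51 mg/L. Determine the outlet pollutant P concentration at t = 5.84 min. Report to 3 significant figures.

3.38 mg/L

Species balance: V dC/dt = Q C_in − Q C − k V C.
dC/dt = (Q/V) C_in − (Q/V + k) C; effective rate a = Q/V + k = 0.036518 + 0.0798 = 0.11632 min⁻¹.
C_ss = Q C_in/(Q + kV) = 1.1867 mg/L; C(t) = C_ss + (C₀ − C_ss) e^(−a t).
C(5.84) = 1.1867 + (4.3233)·e^(−0.11632·5.84) = 1.1867 + (4.3233)·0.50697 = 3.3785 mg/L.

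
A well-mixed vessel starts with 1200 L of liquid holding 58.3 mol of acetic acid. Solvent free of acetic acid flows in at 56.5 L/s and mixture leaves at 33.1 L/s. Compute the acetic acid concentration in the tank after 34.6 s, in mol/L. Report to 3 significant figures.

0.0140 mol/L

Total volume: dV/dt = Q_in − Q_out = 23.400 L/s, so V(t) = 1200 + 23.400 t and V(34.6) = 2009.6 L.
Species balance (pure solvent in): dm/dt = −Q_out · m/V(t).
dm/m = −Q_out dt/(V₀ + 23.400 t); integrating gives ln(m/m₀) = −(Q_out/(Q_in−Q_out)) ln(V/V₀).
m = m₀ (V₀/V)^(Q_out/(Q_in−Q_out)) = 58.3 × (1200/2009.6)^(1.4145) = 28.113 mol.
C = m/V = 28.113/2009.6 = 0.013989 mol/L.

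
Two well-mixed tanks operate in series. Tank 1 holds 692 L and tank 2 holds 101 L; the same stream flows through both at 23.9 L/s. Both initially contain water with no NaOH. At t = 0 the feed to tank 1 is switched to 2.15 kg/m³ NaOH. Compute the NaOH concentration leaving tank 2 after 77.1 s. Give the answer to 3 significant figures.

Time constants: τᵢ = Vᵢ/Q for each well-mixed tank.
τ₁ = 692/23.9 = 28.954 s; τ₂ = 101/23.9 = 4.2259 s.
Tank 1: C₁ = C_in(1 − e^(−t/τ₁)). Tank 2 (τ₁ ≠ τ₂): C₂ = C_in[1 − (τ₁ e^(−t/τ₁) − τ₂ e^(−t/τ₂))/(τ₁ − τ₂)].
At t = 77.1: e^(−t/τ₁) = 0.069749, e^(−t/τ₂) = 1.1927e-08.
C₂ = 2.15·[1 − (28.954·0.069749 − 4.2259·1.1927e-08)/(24.728)] = 2.15·0.91833 = 1.9744 kg/m³.

1.97 kg/m³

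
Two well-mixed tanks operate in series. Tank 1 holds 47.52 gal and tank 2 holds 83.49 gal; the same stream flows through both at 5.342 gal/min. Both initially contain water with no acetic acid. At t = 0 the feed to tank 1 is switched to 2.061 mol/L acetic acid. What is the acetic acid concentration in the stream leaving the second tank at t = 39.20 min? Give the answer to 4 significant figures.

1.705 mol/L

Time constants: τᵢ = Vᵢ/Q for each well-mixed tank.
τ₁ = 47.52/5.342 = 8.89554 min; τ₂ = 83.49/5.342 = 15.6290 min.
Tank 1: C₁ = C_in(1 − e^(−t/τ₁)). Tank 2 (τ₁ ≠ τ₂): C₂ = C_in[1 − (τ₁ e^(−t/τ₁) − τ₂ e^(−t/τ₂))/(τ₁ − τ₂)].
At t = 39.20: e^(−t/τ₁) = 0.0121954, e^(−t/τ₂) = 0.0814178.
C₂ = 2.061·[1 − (8.89554·0.0121954 − 15.6290·0.0814178)/(-6.73343)] = 2.061·0.827132 = 1.70472 mol/L.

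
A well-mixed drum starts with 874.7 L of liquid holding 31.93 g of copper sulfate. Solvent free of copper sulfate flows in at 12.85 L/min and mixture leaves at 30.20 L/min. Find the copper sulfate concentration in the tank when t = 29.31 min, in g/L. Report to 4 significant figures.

Total volume: dV/dt = Q_in − Q_out = -17.3500 L/min, so V(t) = 874.7 − 17.3500 t and V(29.31) = 366.172 L.
No copper sulfate enters, so dm/dt = −Q_out · (m/V).
dm/m = −Q_out dt/(V₀ − 17.3500 t); integrating gives ln(m/m₀) = −(Q_out/(Q_in−Q_out)) ln(V/V₀).
m = m₀ (V₀/V)^(Q_out/(Q_in−Q_out)) = 31.93 × (874.7/366.172)^(-1.74063) = 7.01351 g.
C = m/V = 7.01351/366.172 = 0.0191536 g/L.

0.01915 g/L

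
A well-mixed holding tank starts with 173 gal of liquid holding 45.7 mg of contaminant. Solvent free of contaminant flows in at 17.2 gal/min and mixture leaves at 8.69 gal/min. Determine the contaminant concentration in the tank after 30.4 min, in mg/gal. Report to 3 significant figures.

Total volume: dV/dt = Q_in − Q_out = 8.5100 gal/min, so V(t) = 173 + 8.5100 t and V(30.4) = 431.70 gal.
Species balance (pure solvent in): dm/dt = −Q_out · m/V(t).
Separate: dm/m = −Q_out dt/V(t) ⇒ ln(m/m₀) = −(Q_out/(Q_in−Q_out)) ln(V/V₀).
m = m₀ (V₀/V)^(Q_out/(Q_in−Q_out)) = 45.7 × (173/431.70)^(1.0212) = 17.963 mg.
C = m/V = 17.963/431.70 = 0.041609 mg/gal.

0.0416 mg/gal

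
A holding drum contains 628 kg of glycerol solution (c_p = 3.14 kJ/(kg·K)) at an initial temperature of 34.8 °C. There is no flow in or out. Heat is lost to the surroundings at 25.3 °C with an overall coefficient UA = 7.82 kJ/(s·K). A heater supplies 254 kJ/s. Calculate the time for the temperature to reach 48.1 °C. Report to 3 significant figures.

M c_p dT/dt = −UA(T − T_amb) + Q̇.
τ = M c_p/UA = 252.16 s; T_ss = T_amb + Q̇/UA = 25.3 + 254/7.82 = 57.781 °C.
T(t) = T_ss + (T₀ − T_ss)e^(−t/τ); set T = 48.1:
t = −τ ln[(T − T_ss)/(T₀ − T_ss)] = −252.16 · ln(0.42126) = 218.00 s.

218 s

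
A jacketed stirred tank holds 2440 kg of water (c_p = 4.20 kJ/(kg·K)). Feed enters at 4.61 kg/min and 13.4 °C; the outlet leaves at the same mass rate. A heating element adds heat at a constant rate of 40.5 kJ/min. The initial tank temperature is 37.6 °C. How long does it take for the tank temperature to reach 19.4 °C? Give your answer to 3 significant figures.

Energy balance: M c_p dT/dt = ṁ c_p (T_in − T) + 40.5.
τ = M/ṁ = 529.28 min; T_ss = T_in + Q̇/(ṁ c_p) = 15.492 °C.
T(t) = T_ss + (T₀ − T_ss) e^(−t/τ). Set T = 19.4:
e^(−t/τ) = (19.4 − 15.492)/(37.6 − 15.492) = 0.17678
t = −529.28 · ln(0.17678) = 917.17 min.

917 min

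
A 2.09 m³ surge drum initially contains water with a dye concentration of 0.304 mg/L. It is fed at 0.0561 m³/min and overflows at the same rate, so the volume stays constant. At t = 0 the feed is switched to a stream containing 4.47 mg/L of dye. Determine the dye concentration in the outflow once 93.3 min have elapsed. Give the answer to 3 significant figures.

Mass balance on the solute (V constant): V dC/dt = Q(C_in − C).
Time constant τ = V/Q = 2.09/0.0561 = 37.255 min.
Integrating: C(t) = C_in + (C₀ − C_in) e^(−t/τ).
C(93.3) = 4.47 + (0.304 − 4.47)·e^(−93.3/37.255) = 4.47 + (-4.1660)·0.081727 = 4.1295 mg/L.

4.13 mg/L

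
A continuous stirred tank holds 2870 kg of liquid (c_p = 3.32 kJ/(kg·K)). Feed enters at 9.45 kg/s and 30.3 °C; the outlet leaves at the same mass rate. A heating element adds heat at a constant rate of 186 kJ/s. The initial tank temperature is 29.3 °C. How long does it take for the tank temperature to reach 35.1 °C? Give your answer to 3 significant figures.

Energy balance: M c_p dT/dt = ṁ c_p (T_in − T) + 186.
τ = M/ṁ = 303.70 s; T_ss = T_in + Q̇/(ṁ c_p) = 36.228 °C.
T(t) = T_ss + (T₀ − T_ss) e^(−t/τ). Set T = 35.1:
e^(−t/τ) = (35.1 − 36.228)/(29.3 − 36.228) = 0.16288
t = −303.70 · ln(0.16288) = 551.15 s.

551 s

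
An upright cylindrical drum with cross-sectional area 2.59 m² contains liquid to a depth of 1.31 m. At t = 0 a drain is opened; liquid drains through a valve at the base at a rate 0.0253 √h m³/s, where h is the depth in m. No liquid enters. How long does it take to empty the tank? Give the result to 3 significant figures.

234 s

A dh/dt = −Q_out = −0.0253 √h.
∫ h^(−1/2) dh = −(0.0253/A) ∫ dt, giving 2√h = 2√h₀ − (0.0253/A) t.
Set h = 0: 2√h₀ = (0.0253/A) t_empty ⇒ t_empty = 2A√h₀/0.0253.
t_empty = 2·2.59·√1.31/0.0253 = 5.1800·1.1446/0.0253 = 234.34 s.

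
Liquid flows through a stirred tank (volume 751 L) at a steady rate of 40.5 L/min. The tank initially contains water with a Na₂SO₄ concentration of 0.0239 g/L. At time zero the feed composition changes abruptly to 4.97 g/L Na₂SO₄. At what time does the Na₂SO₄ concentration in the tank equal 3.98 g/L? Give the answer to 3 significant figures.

Species balance: V dC/dt = Q(C_in − C) ⇒ τ = V/Q = 18.543 min.
C(t) = C_in + (C₀ − C_in) e^(−t/τ). Set C = 3.98 and solve for t:
e^(−t/τ) = (C − C_in)/(C₀ − C_in) = (3.98 − 4.97)/(0.0239 − 4.97) = 0.20016
t = −τ ln(…) = 18.543 × 1.6086 = 29.830 min.

29.8 min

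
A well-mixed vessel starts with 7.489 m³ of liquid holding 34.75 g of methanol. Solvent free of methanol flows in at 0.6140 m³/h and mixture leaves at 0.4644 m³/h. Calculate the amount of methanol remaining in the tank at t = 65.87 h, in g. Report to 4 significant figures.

2.563 g

Total volume: dV/dt = Q_in − Q_out = 0.149600 m³/h, so V(t) = 7.489 + 0.149600 t and V(65.87) = 17.3432 m³.
Species balance (pure solvent in): dm/dt = −Q_out · m/V(t).
dm/m = −Q_out dt/(V₀ + 0.149600 t); integrating gives ln(m/m₀) = −(Q_out/(Q_in−Q_out)) ln(V/V₀).
m = m₀ (V₀/V)^(Q_out/(Q_in−Q_out)) = 34.75 × (7.489/17.3432)^(3.10428) = 2.56337 g.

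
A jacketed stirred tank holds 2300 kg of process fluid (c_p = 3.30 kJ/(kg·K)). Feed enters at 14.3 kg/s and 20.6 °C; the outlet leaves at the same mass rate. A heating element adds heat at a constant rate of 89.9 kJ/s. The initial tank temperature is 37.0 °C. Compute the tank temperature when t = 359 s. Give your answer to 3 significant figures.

First-law balance (no shaft work): M c_p dT/dt = ṁ c_p (T_in − T) + 89.9.
Rearrange: dT/dt = (T_ss − T)/τ with τ = M/ṁ = 160.84 s and T_ss = T_in + Q̇/(ṁ c_p) = 22.505 °C.
T approaches T_ss exponentially: T(t) = T_ss + (T₀ − T_ss) e^(−t/τ).
T(359) = 22.505 + (14.495)·e^(−359/160.84) = 22.505 + (14.495)·0.10731 = 24.061 °C.

24.1 °C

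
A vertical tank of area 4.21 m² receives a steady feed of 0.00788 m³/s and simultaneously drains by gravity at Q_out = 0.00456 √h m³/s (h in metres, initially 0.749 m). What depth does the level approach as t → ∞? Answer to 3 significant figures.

A dh/dt = Q_in − 0.00456 √h. Steady state requires inflow = outflow:
Q_in = 0.00456 √h_ss ⇒ √h_ss = 0.00788/0.00456 = 1.7281.
h_ss = 1.7281² = 2.9862 m. (Since h₀ = 0.749 m < h_ss, the level will rise toward this value.)

2.99 m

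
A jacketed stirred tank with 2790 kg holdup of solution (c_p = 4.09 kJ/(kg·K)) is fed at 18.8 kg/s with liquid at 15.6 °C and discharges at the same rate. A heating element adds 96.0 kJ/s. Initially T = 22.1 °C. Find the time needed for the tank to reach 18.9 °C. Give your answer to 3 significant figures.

M c_p dT/dt = ṁ c_p (T_in − T) + Q̇.
τ = M/ṁ = 148.40 s; T_ss = T_in + Q̇/(ṁ c_p) = 16.849 °C.
T(t) = T_ss + (T₀ − T_ss) e^(−t/τ). Set T = 18.9:
e^(−t/τ) = (18.9 − 16.849)/(22.1 − 16.849) = 0.39065
t = −148.40 · ln(0.39065) = 139.49 s.

139 s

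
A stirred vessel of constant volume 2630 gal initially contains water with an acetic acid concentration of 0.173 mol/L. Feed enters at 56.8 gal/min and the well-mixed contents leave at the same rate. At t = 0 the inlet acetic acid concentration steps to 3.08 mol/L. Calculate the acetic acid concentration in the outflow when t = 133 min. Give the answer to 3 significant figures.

2.92 mol/L

Mass balance on the solute (V constant): V dC/dt = Q(C_in − C).
Time constant τ = V/Q = 2630/56.8 = 46.303 min.
This is linear first-order; C(t) = C_in + (C₀ − C_in) e^(−t/τ).
C(133) = 3.08 + (0.173 − 3.08)·e^(−133/46.303) = 3.08 + (-2.9070)·0.056563 = 2.9156 mol/L.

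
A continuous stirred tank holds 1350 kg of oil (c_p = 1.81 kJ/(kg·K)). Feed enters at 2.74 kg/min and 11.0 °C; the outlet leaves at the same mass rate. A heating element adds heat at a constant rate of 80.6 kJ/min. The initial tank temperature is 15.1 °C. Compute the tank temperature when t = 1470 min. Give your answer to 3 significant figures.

26.6 °C

M c_p dT/dt = ṁ c_p (T_in − T) + Q̇.
τ = M/ṁ = 492.70 min; T_ss = T_in + Q̇/(ṁ c_p) = 11.0 + 80.6/(2.74·1.81) = 27.252 °C.
Solution: T(t) = T_ss + (T₀ − T_ss) e^(−t/τ).
T(1470) = 27.252 + (-12.152)·e^(−1470/492.70) = 27.252 + (-12.152)·0.050613 = 26.637 °C.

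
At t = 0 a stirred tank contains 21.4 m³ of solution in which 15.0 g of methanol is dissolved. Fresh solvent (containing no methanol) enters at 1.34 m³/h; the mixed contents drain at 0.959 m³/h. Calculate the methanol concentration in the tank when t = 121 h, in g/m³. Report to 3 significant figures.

0.0123 g/m³

Total volume: dV/dt = Q_in − Q_out = 0.38100 m³/h, so V(t) = 21.4 + 0.38100 t and V(121) = 67.501 m³.
No methanol enters, so dm/dt = −Q_out · (m/V).
dm/m = −Q_out dt/(V₀ + 0.38100 t); integrating gives ln(m/m₀) = −(Q_out/(Q_in−Q_out)) ln(V/V₀).
m = m₀ (V₀/V)^(Q_out/(Q_in−Q_out)) = 15.0 × (21.4/67.501)^(2.5171) = 0.83241 g.
C = m/V = 0.83241/67.501 = 0.012332 g/m³.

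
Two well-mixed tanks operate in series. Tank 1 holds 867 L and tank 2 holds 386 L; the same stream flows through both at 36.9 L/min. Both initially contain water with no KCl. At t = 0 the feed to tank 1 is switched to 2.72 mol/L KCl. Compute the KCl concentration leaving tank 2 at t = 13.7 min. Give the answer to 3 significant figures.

Each tank obeys Vᵢ dCᵢ/dt = Q(Cᵢ₋₁ − Cᵢ), so τᵢ = Vᵢ/Q.
τ₁ = 867/36.9 = 23.496 min; τ₂ = 386/36.9 = 10.461 min.
Tank 1: C₁ = C_in(1 − e^(−t/τ₁)). Tank 2 (τ₁ ≠ τ₂): C₂ = C_in[1 − (τ₁ e^(−t/τ₁) − τ₂ e^(−t/τ₂))/(τ₁ − τ₂)].
At t = 13.7: e^(−t/τ₁) = 0.55818, e^(−t/τ₂) = 0.26991.
C₂ = 2.72·[1 − (23.496·0.55818 − 10.461·0.26991)/(13.035)] = 2.72·0.21049 = 0.57254 mol/L.

0.573 mol/L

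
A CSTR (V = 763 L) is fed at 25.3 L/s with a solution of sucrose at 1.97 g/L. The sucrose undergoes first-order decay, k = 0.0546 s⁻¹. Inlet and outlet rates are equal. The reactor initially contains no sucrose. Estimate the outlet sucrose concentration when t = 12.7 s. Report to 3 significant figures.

0.500 g/L

V dC/dt = Q(C_in − C) − k V C.
This is linear with rate a = Q/V + k = 0.087759 s⁻¹.
C_ss = Q C_in/(Q + kV) = 0.74434 g/L; C(t) = C_ss + (C₀ − C_ss) e^(−a t).
C(12.7) = 0.74434 + (-0.74434)·e^(−0.087759·12.7) = 0.74434 + (-0.74434)·0.32807 = 0.50015 g/L.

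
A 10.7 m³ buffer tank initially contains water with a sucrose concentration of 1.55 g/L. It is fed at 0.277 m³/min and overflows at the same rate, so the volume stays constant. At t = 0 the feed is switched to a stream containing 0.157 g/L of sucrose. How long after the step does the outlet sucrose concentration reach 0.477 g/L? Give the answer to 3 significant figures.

Accumulation = in − out for the solute gives V dC/dt = Q(C_in − C), so τ = V/Q = 38.628 min.
C(t) = C_in + (C₀ − C_in) e^(−t/τ). Set C = 0.477 and solve for t:
e^(−t/τ) = (C − C_in)/(C₀ − C_in) = (0.477 − 0.157)/(1.55 − 0.157) = 0.22972
t = −τ ln(…) = 38.628 × 1.4709 = 56.818 min.

56.8 min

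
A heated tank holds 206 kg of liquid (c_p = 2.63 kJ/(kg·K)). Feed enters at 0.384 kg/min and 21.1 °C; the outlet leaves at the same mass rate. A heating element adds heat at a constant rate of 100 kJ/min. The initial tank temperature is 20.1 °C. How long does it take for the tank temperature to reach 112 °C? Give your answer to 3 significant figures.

1350 min

Heat balance on the well-mixed liquid: M c_p dT/dt = ṁ c_p (T_in − T) + 100.
τ = M/ṁ = 536.46 min; T_ss = T_in + Q̇/(ṁ c_p) = 120.12 °C.
T(t) = T_ss + (T₀ − T_ss) e^(−t/τ). Set T = 112:
e^(−t/τ) = (112 − 120.12)/(20.1 − 120.12) = 0.081163
t = −536.46 · ln(0.081163) = 1347.2 min.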